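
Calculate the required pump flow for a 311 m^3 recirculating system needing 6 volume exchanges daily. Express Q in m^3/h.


Daily recirculation volume = 311 m^3 * 6 = 1866 m^3/day
Flow rate Q = daily volume / 24 h = 1866 / 24 = 77.75 m^3/h

77.75 m^3/h


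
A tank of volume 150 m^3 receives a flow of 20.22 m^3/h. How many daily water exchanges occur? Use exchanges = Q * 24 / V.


Daily flow volume = 20.22 m^3/h * 24 h = 485.28 m^3/day
Exchanges = daily flow / tank volume = 485.28 / 150 = 3.2352 exchanges/day

3.2352 exchanges/day


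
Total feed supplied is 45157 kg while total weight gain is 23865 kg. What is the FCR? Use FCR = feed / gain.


FCR = feed consumed / weight gained
FCR = 45157 kg / 23865 kg = 1.89219

1.89219


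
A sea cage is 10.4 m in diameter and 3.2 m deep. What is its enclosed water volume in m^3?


r = d/2 = 10.4/2 = 5.2 m
Base area = pi*r^2 = pi*5.2^2 = 84.948665 m^2
Volume = 84.948665 * 3.2 = 271.836 m^3

271.836 m^3


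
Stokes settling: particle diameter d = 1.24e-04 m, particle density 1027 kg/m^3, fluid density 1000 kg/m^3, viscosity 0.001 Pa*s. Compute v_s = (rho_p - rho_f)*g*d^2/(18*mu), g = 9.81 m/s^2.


Density difference: rho_p - rho_f = 1027 - 1000 = 27 kg/m^3
d^2 = (1.24e-04)^2 = 1.5376e-08 m^2
Numerator = (rho_p - rho_f) * g * d^2 = 27 * 9.81 * 1.5376e-08 = 4.0726411e-06
Denominator = 18 * mu = 18 * 0.001 = 0.018
v_s = 4.0726411e-06 / 0.018 = 2.26258e-04 m/s
Check: Re = rho_f * v_s * d / mu = 1000 * 2.26258e-04 * 1.24e-04 / 0.001 = 0.0281 < 1, so Stokes' law applies.

2.26258e-04 m/s


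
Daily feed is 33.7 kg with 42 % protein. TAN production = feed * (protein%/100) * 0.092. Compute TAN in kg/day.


Protein in feed = 33.7 * 42/100 = 14.154 kg/day
TAN = protein * 0.092 = 14.154 * 0.092 = 1.302168 kg/day

1.302168 kg/day


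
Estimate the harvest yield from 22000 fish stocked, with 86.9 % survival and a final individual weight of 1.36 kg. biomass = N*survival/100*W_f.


Survivors = 22000 * 86.9/100 = 19118 fish
Harvest biomass = survivors * W_f = 19118 * 1.36 = 26000.48 kg

26000.48 kg


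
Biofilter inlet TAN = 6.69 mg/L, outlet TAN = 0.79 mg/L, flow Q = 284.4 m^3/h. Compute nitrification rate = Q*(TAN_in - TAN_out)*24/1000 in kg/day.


Concentration drop: TAN_in - TAN_out = 6.69 - 0.79 = 5.9 mg/L
Hourly TAN removed = Q * dTAN = 284.4 m^3/h * 5.9 mg/L = 1677.96 g/h  (m^3/h * mg/L = g/h)
Daily TAN removed = 1677.96 * 24 = 40271.04 g/day
Convert to kg/day: 40271.04 / 1000 = 40.27104 kg/day

40.27104 kg/day


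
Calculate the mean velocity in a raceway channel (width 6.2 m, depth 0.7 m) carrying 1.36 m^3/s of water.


Cross-sectional area = W * d = 6.2 * 0.7 = 4.34 m^2
Velocity = Q / A = 1.36 / 4.34 = 0.313364 m/s

0.313364 m/s


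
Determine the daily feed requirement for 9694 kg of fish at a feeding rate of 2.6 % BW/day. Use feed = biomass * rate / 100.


Feeding rate fraction = 2.6% / 100 = 0.026
Daily feed = 9694 kg * 0.026 = 252.044 kg/day

252.044 kg/day


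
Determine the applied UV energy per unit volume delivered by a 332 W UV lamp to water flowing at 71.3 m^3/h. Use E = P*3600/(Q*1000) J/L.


Energy delivered per hour = 332 W * 3600 s = 1195200 J/h
Volume treated per hour = 71.3 m^3/h * 1000 = 71300 L/h
dose = 1195200 / 71300 = 16.763 J/L

16.763 J/L


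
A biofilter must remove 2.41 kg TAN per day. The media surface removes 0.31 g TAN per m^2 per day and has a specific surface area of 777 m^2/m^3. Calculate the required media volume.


A = 2.41*1000 / 0.31 = 7774.1935 m^2
V = 7774.1935 / 777 = 10.0054

10.0054 m^3


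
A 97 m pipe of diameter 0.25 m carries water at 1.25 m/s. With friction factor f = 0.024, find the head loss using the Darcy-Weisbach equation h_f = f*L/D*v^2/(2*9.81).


v^2 = 1.25^2 = 1.5625 m^2/s^2
L/D = 97/0.25 = 388
h_f = f*(L/D)*v^2/(2g) = 0.024 * 388 * 1.5625 / 19.62 = 0.74159 m

0.74159 m


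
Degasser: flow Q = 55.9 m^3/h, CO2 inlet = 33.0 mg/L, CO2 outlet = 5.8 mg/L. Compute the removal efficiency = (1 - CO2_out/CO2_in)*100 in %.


CO2_out / CO2_in = 5.8 / 33.0 = 0.17575758
Fraction remaining = 0.17575758
efficiency = (1 - 0.17575758) * 100 = 82.4242 %

82.4242 %


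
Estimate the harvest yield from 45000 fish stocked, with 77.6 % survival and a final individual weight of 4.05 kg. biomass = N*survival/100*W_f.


Survivors = 45000 * 77.6/100 = 34920 fish
Harvest biomass = survivors * W_f = 34920 * 4.05 = 141426 kg

141426 kg


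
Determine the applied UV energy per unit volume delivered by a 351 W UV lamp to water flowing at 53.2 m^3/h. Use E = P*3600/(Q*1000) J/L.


Energy delivered per hour = 351 W * 3600 s = 1263600 J/h
Volume treated per hour = 53.2 m^3/h * 1000 = 53200 L/h
dose = 1263600 / 53200 = 23.7519 J/L

23.7519 J/L


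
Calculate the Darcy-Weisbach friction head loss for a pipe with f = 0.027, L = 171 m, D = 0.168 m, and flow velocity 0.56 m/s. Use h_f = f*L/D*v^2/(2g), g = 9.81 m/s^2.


v^2 = 0.56^2 = 0.3136 m^2/s^2
L/D = 171/0.168 = 1017.8571
h_f = f*(L/D)*v^2/(2g) = 0.027 * 1017.8571 * 0.3136 / 19.62 = 0.439266 m

0.439266 m


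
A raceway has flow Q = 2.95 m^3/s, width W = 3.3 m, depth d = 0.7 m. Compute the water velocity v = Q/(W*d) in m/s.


Cross-sectional area = W * d = 3.3 * 0.7 = 2.31 m^2
Velocity = Q / A = 2.95 / 2.31 = 1.27706 m/s

1.27706 m/s


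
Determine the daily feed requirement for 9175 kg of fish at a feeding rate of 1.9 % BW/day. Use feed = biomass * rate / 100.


Feeding rate fraction = 1.9% / 100 = 0.019
Daily feed = 9175 kg * 0.019 = 174.325 kg/day

174.325 kg/day


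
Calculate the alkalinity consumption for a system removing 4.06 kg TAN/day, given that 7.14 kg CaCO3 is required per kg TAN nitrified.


Alkalinity factor: 7.14 kg CaCO3 consumed per kg TAN nitrified
alk = 4.06 kg TAN * 7.14 = 28.9884 kg CaCO3/day

28.9884 kg CaCO3/day


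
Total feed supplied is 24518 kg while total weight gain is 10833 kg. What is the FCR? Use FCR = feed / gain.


FCR = feed consumed / weight gained
FCR = 24518 kg / 10833 kg = 2.26327

2.26327


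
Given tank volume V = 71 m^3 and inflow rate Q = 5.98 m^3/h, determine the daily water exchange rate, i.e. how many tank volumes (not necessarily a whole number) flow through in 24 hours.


Daily flow volume = 5.98 m^3/h * 24 h = 143.52 m^3/day
Exchanges = daily flow / tank volume = 143.52 / 71 = 2.02141 exchanges/day

2.02141 exchanges/day


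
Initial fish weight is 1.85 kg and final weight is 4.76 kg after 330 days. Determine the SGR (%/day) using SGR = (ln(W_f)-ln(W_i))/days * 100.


ln(W_f) = ln(4.76) = 1.5602477
ln(W_i) = ln(1.85) = 0.61518564
ln(W_f) - ln(W_i) = 1.5602477 - 0.61518564 = 0.94506206
SGR = 0.94506206 / 330 * 100 = 0.286382 %/day

0.286382 %/day


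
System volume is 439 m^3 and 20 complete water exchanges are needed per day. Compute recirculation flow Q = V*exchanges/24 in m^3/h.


Daily recirculation volume = 439 m^3 * 20 = 8780 m^3/day
Flow rate Q = daily volume / 24 h = 8780 / 24 = 365.833 m^3/h

365.833 m^3/h


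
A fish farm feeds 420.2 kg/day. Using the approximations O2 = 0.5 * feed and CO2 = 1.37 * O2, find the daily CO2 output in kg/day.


O2 = 420.2 * 0.5 = 210.1
CO2 = 210.1 * 1.37 = 287.837

287.837 kg/day


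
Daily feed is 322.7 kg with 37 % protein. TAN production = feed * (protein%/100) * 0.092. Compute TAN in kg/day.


Protein in feed = 322.7 * 37/100 = 119.399 kg/day
TAN = protein * 0.092 = 119.399 * 0.092 = 10.984708 kg/day

10.984708 kg/day


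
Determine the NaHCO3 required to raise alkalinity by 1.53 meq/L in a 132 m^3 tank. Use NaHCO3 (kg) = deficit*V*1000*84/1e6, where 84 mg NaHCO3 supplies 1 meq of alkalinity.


Tank volume in L = 132 m^3 * 1000 = 132000 L
Total meq required = 1.53 meq/L * 132000 L = 201960 meq
NaHCO3 mass = 201960 meq * 84 mg/meq / 1e6 = 16.9646 kg

16.9646 kg


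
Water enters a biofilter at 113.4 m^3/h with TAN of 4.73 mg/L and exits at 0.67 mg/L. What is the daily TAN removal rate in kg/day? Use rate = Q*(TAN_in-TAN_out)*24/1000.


Concentration drop: TAN_in - TAN_out = 4.73 - 0.67 = 4.06 mg/L
Hourly TAN removed = Q * dTAN = 113.4 m^3/h * 4.06 mg/L = 460.404 g/h  (m^3/h * mg/L = g/h)
Daily TAN removed = 460.404 * 24 = 11049.696 g/day
Convert to kg/day: 11049.696 / 1000 = 11.049696 kg/day

11.049696 kg/day


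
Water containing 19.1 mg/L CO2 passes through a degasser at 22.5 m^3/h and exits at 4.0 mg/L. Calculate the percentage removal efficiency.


CO2_out / CO2_in = 4.0 / 19.1 = 0.20942408
Fraction remaining = 0.20942408
efficiency = (1 - 0.20942408) * 100 = 79.0576 %

79.0576 %


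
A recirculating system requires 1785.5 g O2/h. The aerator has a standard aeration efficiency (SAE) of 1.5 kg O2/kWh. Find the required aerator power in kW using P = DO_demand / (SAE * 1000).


SAE in g O2/kWh = 1.5 * 1000 = 1500 g/kWh
P = DO_demand / SAE_g = 1785.5 / 1500 = 1.19033 kW

1.19033 kW


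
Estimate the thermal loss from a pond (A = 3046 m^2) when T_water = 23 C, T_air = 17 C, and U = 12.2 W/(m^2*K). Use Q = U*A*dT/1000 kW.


Temperature difference dT = 23 - 17 = 6 K
Heat loss (W) = U * A * dT = 12.2 * 3046 * 6 = 222967.2 W
Convert to kW: 222967.2 / 1000 = 222.9672 kW

222.9672 kW


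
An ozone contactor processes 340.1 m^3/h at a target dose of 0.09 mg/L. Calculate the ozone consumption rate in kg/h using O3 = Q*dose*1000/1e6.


O3 demand (mg/h) = Q * dose * 1000 = 340.1 * 0.09 * 1000 = 30609 mg/h
Convert mg to kg: 30609 / 1e6 = 0.030609 kg/h

0.030609 kg/h


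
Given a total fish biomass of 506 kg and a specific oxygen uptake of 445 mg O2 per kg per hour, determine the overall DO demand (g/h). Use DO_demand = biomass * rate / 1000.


Total O2 consumption (mg/h) = 506 kg * 445 mg/(kg*h) = 225170 mg/h
Convert to g/h: 225170 / 1000 = 225.17 g/h

225.17 g/h


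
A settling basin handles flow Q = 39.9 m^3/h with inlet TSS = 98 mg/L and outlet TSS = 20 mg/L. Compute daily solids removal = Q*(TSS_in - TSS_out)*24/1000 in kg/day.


Concentration drop: TSS_in - TSS_out = 98 - 20 = 78 mg/L
Hourly solids removed = Q * dTSS = 39.9 m^3/h * 78 mg/L = 3112.2 g/h  (m^3/h * mg/L = g/h)
Daily solids removed = 3112.2 * 24 = 74692.8 g/day
Convert g to kg: 74692.8 / 1000 = 74.6928 kg/day

74.6928 kg/day


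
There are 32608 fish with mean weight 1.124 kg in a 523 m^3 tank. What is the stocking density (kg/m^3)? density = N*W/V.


Total biomass = 32608 fish * 1.124 kg = 36651.392 kg
Density = total biomass / volume = 36651.392 / 523 = 70.0791 kg/m^3

70.0791 kg/m^3


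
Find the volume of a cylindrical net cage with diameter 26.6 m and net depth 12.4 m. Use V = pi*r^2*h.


r = d/2 = 26.6/2 = 13.3 m
Base area = pi*r^2 = pi*13.3^2 = 555.71632 m^2
Volume = 555.71632 * 12.4 = 6890.88 m^3

6890.88 m^3


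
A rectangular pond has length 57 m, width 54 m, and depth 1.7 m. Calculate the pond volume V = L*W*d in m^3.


Base area = L * W = 57 * 54 = 3078 m^2
Volume = area * depth = 3078 * 1.7 = 5232.6 m^3

5232.6 m^3


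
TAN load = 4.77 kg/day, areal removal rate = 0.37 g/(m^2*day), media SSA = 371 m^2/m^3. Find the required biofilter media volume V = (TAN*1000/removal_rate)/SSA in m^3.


A = 4.77*1000 / 0.37 = 12891.892 m^2
V = 12891.892 / 371 = 34.749

34.749 m^3


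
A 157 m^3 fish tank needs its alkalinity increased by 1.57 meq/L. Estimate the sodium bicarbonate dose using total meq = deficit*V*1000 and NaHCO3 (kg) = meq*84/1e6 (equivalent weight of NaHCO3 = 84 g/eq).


Tank volume in L = 157 m^3 * 1000 = 157000 L
Total meq required = 1.57 meq/L * 157000 L = 246490 meq
NaHCO3 mass = 246490 meq * 84 mg/meq / 1e6 = 20.7052 kg

20.7052 kg


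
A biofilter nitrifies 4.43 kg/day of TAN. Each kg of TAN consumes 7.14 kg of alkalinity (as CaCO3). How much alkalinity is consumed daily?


Alkalinity factor: 7.14 kg CaCO3 consumed per kg TAN nitrified
alk = 4.43 kg TAN * 7.14 = 31.6302 kg CaCO3/day

31.6302 kg CaCO3/day


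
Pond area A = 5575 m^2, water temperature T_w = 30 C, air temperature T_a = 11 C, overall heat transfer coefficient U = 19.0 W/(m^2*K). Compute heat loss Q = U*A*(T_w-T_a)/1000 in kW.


Temperature difference dT = 30 - 11 = 19 K
Heat loss (W) = U * A * dT = 19.0 * 5575 * 19 = 2012575 W
Convert to kW: 2012575 / 1000 = 2012.575 kW

2012.575 kW


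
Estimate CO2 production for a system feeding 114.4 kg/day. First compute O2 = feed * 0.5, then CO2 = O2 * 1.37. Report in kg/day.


O2 = 114.4 * 0.5 = 57.2
CO2 = 57.2 * 1.37 = 78.364

78.364 kg/day


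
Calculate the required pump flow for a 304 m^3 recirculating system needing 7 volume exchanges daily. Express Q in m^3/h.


Daily recirculation volume = 304 m^3 * 7 = 2128 m^3/day
Flow rate Q = daily volume / 24 h = 2128 / 24 = 88.6667 m^3/h

88.6667 m^3/h


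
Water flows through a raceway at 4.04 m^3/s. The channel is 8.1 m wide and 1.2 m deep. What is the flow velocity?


Cross-sectional area = W * d = 8.1 * 1.2 = 9.72 m^2
Velocity = Q / A = 4.04 / 9.72 = 0.415638 m/s

0.415638 m/s


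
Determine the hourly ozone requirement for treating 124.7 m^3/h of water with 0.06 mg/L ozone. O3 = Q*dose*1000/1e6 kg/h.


O3 demand (mg/h) = Q * dose * 1000 = 124.7 * 0.06 * 1000 = 7482 mg/h
Convert mg to kg: 7482 / 1e6 = 0.007482 kg/h

0.007482 kg/h


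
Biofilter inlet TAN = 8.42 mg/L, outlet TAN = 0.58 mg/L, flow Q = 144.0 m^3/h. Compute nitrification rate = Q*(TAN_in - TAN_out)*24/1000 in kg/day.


Concentration drop: TAN_in - TAN_out = 8.42 - 0.58 = 7.84 mg/L
Hourly TAN removed = Q * dTAN = 144.0 m^3/h * 7.84 mg/L = 1128.96 g/h  (m^3/h * mg/L = g/h)
Daily TAN removed = 1128.96 * 24 = 27095.04 g/day
Convert to kg/day: 27095.04 / 1000 = 27.09504 kg/day

27.09504 kg/day


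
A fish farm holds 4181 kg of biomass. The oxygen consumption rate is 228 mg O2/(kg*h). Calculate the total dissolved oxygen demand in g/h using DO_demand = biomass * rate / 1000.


Total O2 consumption (mg/h) = 4181 kg * 228 mg/(kg*h) = 953268 mg/h
Convert to g/h: 953268 / 1000 = 953.268 g/h

953.268 g/h


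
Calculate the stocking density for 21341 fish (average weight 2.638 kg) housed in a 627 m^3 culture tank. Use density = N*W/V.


Total biomass = 21341 fish * 2.638 kg = 56297.558 kg
Density = total biomass / volume = 56297.558 / 627 = 89.7888 kg/m^3

89.7888 kg/m^3


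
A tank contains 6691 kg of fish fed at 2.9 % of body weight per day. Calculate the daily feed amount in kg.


Feeding rate fraction = 2.9% / 100 = 0.029
Daily feed = 6691 kg * 0.029 = 194.039 kg/day

194.039 kg/day


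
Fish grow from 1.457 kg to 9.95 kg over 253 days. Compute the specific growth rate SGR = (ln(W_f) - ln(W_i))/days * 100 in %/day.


ln(W_f) = ln(9.95) = 2.2975726
ln(W_i) = ln(1.457) = 0.37637953
ln(W_f) - ln(W_i) = 2.2975726 - 0.37637953 = 1.9211931
SGR = 1.9211931 / 253 * 100 = 0.759365 %/day

0.759365 %/day


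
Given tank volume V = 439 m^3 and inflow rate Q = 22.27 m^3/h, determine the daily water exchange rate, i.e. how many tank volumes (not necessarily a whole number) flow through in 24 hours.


Daily flow volume = 22.27 m^3/h * 24 h = 534.48 m^3/day
Exchanges = daily flow / tank volume = 534.48 / 439 = 1.21749 exchanges/day

1.21749 exchanges/day


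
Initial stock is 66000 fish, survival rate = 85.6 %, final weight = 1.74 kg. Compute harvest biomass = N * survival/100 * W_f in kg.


Survivors = 66000 * 85.6/100 = 56496 fish
Harvest biomass = survivors * W_f = 56496 * 1.74 = 98303.04 kg

98303.04 kg


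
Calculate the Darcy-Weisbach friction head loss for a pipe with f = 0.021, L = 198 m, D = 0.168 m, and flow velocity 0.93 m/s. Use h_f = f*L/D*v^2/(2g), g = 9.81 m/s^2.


v^2 = 0.93^2 = 0.8649 m^2/s^2
L/D = 198/0.168 = 1178.5714
h_f = f*(L/D)*v^2/(2g) = 0.021 * 1178.5714 * 0.8649 / 19.62 = 1.09104 m

1.09104 m


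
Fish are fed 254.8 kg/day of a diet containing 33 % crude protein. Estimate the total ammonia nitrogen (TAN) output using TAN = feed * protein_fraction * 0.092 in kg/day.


Protein in feed = 254.8 * 33/100 = 84.084 kg/day
TAN = protein * 0.092 = 84.084 * 0.092 = 7.735728 kg/day

7.735728 kg/day


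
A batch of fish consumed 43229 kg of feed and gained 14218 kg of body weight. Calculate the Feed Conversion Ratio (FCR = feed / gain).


FCR = feed consumed / weight gained
FCR = 43229 kg / 14218 kg = 3.04044

3.04044


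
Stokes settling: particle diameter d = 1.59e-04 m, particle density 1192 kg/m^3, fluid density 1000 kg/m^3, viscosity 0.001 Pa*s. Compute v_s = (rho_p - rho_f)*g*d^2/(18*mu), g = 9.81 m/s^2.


Density difference: rho_p - rho_f = 1192 - 1000 = 192 kg/m^3
d^2 = (1.59e-04)^2 = 2.5281e-08 m^2
Numerator = (rho_p - rho_f) * g * d^2 = 192 * 9.81 * 2.5281e-08 = 4.7617269e-05
Denominator = 18 * mu = 18 * 0.001 = 0.018
v_s = 4.7617269e-05 / 0.018 = 0.0026454 m/s
Check: Re = rho_f * v_s * d / mu = 1000 * 0.0026454 * 1.59e-04 / 0.001 = 0.421 < 1, so Stokes' law applies.

0.0026454 m/s


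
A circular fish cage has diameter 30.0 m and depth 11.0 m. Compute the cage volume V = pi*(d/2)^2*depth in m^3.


r = d/2 = 30.0/2 = 15 m
Base area = pi*r^2 = pi*15^2 = 706.85835 m^2
Volume = 706.85835 * 11.0 = 7775.44 m^3

7775.44 m^3


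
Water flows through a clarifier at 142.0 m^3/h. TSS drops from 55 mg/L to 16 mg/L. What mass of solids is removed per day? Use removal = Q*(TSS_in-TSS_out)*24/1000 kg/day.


Concentration drop: TSS_in - TSS_out = 55 - 16 = 39 mg/L
Hourly solids removed = Q * dTSS = 142.0 m^3/h * 39 mg/L = 5538 g/h  (m^3/h * mg/L = g/h)
Daily solids removed = 5538 * 24 = 132912 g/day
Convert g to kg: 132912 / 1000 = 132.912 kg/day

132.912 kg/day


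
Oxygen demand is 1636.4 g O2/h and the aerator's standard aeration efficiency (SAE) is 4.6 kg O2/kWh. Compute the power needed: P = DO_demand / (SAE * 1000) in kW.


SAE in g O2/kWh = 4.6 * 1000 = 4600 g/kWh
P = DO_demand / SAE_g = 1636.4 / 4600 = 0.355739 kW

0.355739 kW


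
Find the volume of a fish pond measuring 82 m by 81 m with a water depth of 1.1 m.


Base area = L * W = 82 * 81 = 6642 m^2
Volume = area * depth = 6642 * 1.1 = 7306.2 m^3

7306.2 m^3


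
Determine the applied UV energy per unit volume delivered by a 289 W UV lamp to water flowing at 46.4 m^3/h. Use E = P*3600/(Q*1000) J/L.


Energy delivered per hour = 289 W * 3600 s = 1040400 J/h
Volume treated per hour = 46.4 m^3/h * 1000 = 46400 L/h
dose = 1040400 / 46400 = 22.4224 J/L

22.4224 J/L


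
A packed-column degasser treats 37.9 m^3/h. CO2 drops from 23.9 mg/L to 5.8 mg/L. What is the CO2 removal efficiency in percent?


CO2_out / CO2_in = 5.8 / 23.9 = 0.24267782
Fraction remaining = 0.24267782
efficiency = (1 - 0.24267782) * 100 = 75.7322 %

75.7322 %


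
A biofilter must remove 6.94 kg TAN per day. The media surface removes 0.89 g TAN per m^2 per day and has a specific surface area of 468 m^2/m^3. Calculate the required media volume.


A = 6.94*1000 / 0.89 = 7797.7528 m^2
V = 7797.7528 / 468 = 16.6619

16.6619 m^3


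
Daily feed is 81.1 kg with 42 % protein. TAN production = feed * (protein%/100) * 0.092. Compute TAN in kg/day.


Protein in feed = 81.1 * 42/100 = 34.062 kg/day
TAN = protein * 0.092 = 34.062 * 0.092 = 3.133704 kg/day

3.133704 kg/day


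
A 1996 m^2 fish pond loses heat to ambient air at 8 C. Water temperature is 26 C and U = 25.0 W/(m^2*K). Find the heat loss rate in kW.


Temperature difference dT = 26 - 8 = 18 K
Heat loss (W) = U * A * dT = 25.0 * 1996 * 18 = 898200 W
Convert to kW: 898200 / 1000 = 898.2 kW

898.2 kW


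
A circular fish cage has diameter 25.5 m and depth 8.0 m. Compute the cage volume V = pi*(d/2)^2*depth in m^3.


r = d/2 = 25.5/2 = 12.75 m
Base area = pi*r^2 = pi*12.75^2 = 510.70516 m^2
Volume = 510.70516 * 8.0 = 4085.64 m^3

4085.64 m^3


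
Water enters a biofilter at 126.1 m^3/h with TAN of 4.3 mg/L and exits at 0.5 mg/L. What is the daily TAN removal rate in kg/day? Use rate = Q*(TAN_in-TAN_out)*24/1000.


Concentration drop: TAN_in - TAN_out = 4.3 - 0.5 = 3.8 mg/L
Hourly TAN removed = Q * dTAN = 126.1 m^3/h * 3.8 mg/L = 479.18 g/h  (m^3/h * mg/L = g/h)
Daily TAN removed = 479.18 * 24 = 11500.32 g/day
Convert to kg/day: 11500.32 / 1000 = 11.50032 kg/day

11.50032 kg/day


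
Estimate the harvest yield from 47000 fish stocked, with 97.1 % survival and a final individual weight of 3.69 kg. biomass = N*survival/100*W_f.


Survivors = 47000 * 97.1/100 = 45637 fish
Harvest biomass = survivors * W_f = 45637 * 3.69 = 168400.53 kg

168400.53 kg


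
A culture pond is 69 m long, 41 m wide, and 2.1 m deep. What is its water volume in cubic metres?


Base area = L * W = 69 * 41 = 2829 m^2
Volume = area * depth = 2829 * 2.1 = 5940.9 m^3

5940.9 m^3


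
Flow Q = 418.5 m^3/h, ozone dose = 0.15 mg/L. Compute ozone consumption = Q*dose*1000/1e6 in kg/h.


O3 demand (mg/h) = Q * dose * 1000 = 418.5 * 0.15 * 1000 = 62775 mg/h
Convert mg to kg: 62775 / 1e6 = 0.062775 kg/h

0.062775 kg/h


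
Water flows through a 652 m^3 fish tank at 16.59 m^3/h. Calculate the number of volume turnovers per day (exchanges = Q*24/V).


Daily flow volume = 16.59 m^3/h * 24 h = 398.16 m^3/day
Exchanges = daily flow / tank volume = 398.16 / 652 = 0.610675 exchanges/day

0.610675 exchanges/day


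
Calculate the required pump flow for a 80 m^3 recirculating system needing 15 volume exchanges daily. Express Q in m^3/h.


Daily recirculation volume = 80 m^3 * 15 = 1200 m^3/day
Flow rate Q = daily volume / 24 h = 1200 / 24 = 50 m^3/h

50 m^3/h


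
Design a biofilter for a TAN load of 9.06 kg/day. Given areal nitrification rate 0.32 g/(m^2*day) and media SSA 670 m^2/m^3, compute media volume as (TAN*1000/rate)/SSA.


A = 9.06*1000 / 0.32 = 28312.5 m^2
V = 28312.5 / 670 = 42.2575

42.2575 m^3


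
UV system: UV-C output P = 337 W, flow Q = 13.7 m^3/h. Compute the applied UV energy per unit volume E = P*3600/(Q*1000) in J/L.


Energy delivered per hour = 337 W * 3600 s = 1213200 J/h
Volume treated per hour = 13.7 m^3/h * 1000 = 13700 L/h
dose = 1213200 / 13700 = 88.5547 J/L

88.5547 J/L


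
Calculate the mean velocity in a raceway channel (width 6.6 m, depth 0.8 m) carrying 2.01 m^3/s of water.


Cross-sectional area = W * d = 6.6 * 0.8 = 5.28 m^2
Velocity = Q / A = 2.01 / 5.28 = 0.380682 m/s

0.380682 m/s


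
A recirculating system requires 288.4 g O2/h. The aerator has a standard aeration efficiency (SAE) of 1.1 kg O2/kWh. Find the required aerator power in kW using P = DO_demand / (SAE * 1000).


SAE in g O2/kWh = 1.1 * 1000 = 1100 g/kWh
P = DO_demand / SAE_g = 288.4 / 1100 = 0.262182 kW

0.262182 kW


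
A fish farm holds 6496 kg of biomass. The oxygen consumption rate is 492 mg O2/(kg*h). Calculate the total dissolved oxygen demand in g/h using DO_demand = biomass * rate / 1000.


Total O2 consumption (mg/h) = 6496 kg * 492 mg/(kg*h) = 3196032 mg/h
Convert to g/h: 3196032 / 1000 = 3196.032 g/h

3196.032 g/h


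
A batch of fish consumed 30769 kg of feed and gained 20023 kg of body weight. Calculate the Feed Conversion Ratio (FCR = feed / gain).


FCR = feed consumed / weight gained
FCR = 30769 kg / 20023 kg = 1.53668

1.53668


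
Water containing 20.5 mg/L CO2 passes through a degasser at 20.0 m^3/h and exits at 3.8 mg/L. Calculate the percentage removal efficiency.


CO2_out / CO2_in = 3.8 / 20.5 = 0.18536585
Fraction remaining = 0.18536585
efficiency = (1 - 0.18536585) * 100 = 81.4634 %

81.4634 %


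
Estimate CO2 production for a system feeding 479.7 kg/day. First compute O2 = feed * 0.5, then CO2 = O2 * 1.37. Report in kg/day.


O2 = 479.7 * 0.5 = 239.85
CO2 = 239.85 * 1.37 = 328.5945

328.5945 kg/day


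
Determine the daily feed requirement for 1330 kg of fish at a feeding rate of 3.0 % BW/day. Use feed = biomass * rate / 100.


Feeding rate fraction = 3.0% / 100 = 0.03
Daily feed = 1330 kg * 0.03 = 39.9 kg/day

39.9 kg/day


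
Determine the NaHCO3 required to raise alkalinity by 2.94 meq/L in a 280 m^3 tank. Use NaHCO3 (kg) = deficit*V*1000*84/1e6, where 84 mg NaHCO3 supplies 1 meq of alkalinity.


Tank volume in L = 280 m^3 * 1000 = 280000 L
Total meq required = 2.94 meq/L * 280000 L = 823200 meq
NaHCO3 mass = 823200 meq * 84 mg/meq / 1e6 = 69.1488 kg

69.1488 kg


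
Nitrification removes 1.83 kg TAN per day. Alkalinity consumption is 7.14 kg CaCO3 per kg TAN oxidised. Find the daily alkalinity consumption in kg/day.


Alkalinity factor: 7.14 kg CaCO3 consumed per kg TAN nitrified
alk = 1.83 kg TAN * 7.14 = 13.0662 kg CaCO3/day

13.0662 kg CaCO3/day


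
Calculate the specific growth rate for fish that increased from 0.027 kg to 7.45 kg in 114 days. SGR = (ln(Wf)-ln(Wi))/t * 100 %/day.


ln(W_f) = ln(7.45) = 2.008214
ln(W_i) = ln(0.027) = -3.6119184
ln(W_f) - ln(W_i) = 2.008214 - -3.6119184 = 5.6201324
SGR = 5.6201324 / 114 * 100 = 4.92994 %/day

4.92994 %/day


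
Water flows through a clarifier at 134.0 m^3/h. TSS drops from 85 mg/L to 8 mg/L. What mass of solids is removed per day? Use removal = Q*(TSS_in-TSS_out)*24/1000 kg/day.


Concentration drop: TSS_in - TSS_out = 85 - 8 = 77 mg/L
Hourly solids removed = Q * dTSS = 134.0 m^3/h * 77 mg/L = 10318 g/h  (m^3/h * mg/L = g/h)
Daily solids removed = 10318 * 24 = 247632 g/day
Convert g to kg: 247632 / 1000 = 247.632 kg/day

247.632 kg/day


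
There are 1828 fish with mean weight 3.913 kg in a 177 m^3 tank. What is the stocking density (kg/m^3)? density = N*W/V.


Total biomass = 1828 fish * 3.913 kg = 7152.964 kg
Density = total biomass / volume = 7152.964 / 177 = 40.4122 kg/m^3

40.4122 kg/m^3


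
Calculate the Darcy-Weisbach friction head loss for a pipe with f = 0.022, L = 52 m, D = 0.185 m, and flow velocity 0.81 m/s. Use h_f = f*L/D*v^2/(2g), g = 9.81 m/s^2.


v^2 = 0.81^2 = 0.6561 m^2/s^2
L/D = 52/0.185 = 281.08108
h_f = f*(L/D)*v^2/(2g) = 0.022 * 281.08108 * 0.6561 / 19.62 = 0.206788 m

0.206788 m


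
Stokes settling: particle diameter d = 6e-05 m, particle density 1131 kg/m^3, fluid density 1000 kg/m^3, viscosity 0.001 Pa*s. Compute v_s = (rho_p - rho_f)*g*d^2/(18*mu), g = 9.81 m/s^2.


Density difference: rho_p - rho_f = 1131 - 1000 = 131 kg/m^3
d^2 = (6e-05)^2 = 3.6e-09 m^2
Numerator = (rho_p - rho_f) * g * d^2 = 131 * 9.81 * 3.6e-09 = 4.626396e-06
Denominator = 18 * mu = 18 * 0.001 = 0.018
v_s = 4.626396e-06 / 0.018 = 2.57022e-04 m/s
Check: Re = rho_f * v_s * d / mu = 1000 * 2.57022e-04 * 6e-05 / 0.001 = 0.0154 < 1, so Stokes' law applies.

2.57022e-04 m/s


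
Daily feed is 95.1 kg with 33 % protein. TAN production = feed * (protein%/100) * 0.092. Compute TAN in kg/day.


Protein in feed = 95.1 * 33/100 = 31.383 kg/day
TAN = protein * 0.092 = 31.383 * 0.092 = 2.887236 kg/day

2.887236 kg/day


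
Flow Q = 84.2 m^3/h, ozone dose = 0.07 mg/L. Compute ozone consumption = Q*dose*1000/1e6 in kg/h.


O3 demand (mg/h) = Q * dose * 1000 = 84.2 * 0.07 * 1000 = 5894 mg/h
Convert mg to kg: 5894 / 1e6 = 0.005894 kg/h

0.005894 kg/h


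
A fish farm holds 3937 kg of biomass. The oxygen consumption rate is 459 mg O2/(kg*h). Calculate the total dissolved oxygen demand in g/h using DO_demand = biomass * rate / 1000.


Total O2 consumption (mg/h) = 3937 kg * 459 mg/(kg*h) = 1807083 mg/h
Convert to g/h: 1807083 / 1000 = 1807.083 g/h

1807.083 g/h


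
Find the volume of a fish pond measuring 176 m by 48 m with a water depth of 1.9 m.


Base area = L * W = 176 * 48 = 8448 m^2
Volume = area * depth = 8448 * 1.9 = 16051.2 m^3

16051.2 m^3


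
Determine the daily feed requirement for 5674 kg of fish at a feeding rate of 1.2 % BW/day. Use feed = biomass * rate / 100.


Feeding rate fraction = 1.2% / 100 = 0.012
Daily feed = 5674 kg * 0.012 = 68.088 kg/day

68.088 kg/day


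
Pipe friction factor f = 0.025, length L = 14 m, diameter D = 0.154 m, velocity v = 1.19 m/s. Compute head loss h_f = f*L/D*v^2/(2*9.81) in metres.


v^2 = 1.19^2 = 1.4161 m^2/s^2
L/D = 14/0.154 = 90.909091
h_f = f*(L/D)*v^2/(2g) = 0.025 * 90.909091 * 1.4161 / 19.62 = 0.164037 m

0.164037 m


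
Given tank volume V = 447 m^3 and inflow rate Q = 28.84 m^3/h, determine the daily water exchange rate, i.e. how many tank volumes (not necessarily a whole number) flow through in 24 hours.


Daily flow volume = 28.84 m^3/h * 24 h = 692.16 m^3/day
Exchanges = daily flow / tank volume = 692.16 / 447 = 1.54846 exchanges/day

1.54846 exchanges/day


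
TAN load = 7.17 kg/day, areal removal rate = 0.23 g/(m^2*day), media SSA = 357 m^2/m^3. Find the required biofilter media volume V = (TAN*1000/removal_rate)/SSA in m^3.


A = 7.17*1000 / 0.23 = 31173.913 m^2
V = 31173.913 / 357 = 87.3219

87.3219 m^3


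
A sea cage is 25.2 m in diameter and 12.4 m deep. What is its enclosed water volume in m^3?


r = d/2 = 25.2/2 = 12.6 m
Base area = pi*r^2 = pi*12.6^2 = 498.75925 m^2
Volume = 498.75925 * 12.4 = 6184.61 m^3

6184.61 m^3


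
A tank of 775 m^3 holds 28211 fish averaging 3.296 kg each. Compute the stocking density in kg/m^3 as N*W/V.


Total biomass = 28211 fish * 3.296 kg = 92983.456 kg
Density = total biomass / volume = 92983.456 / 775 = 119.979 kg/m^3

119.979 kg/m^3


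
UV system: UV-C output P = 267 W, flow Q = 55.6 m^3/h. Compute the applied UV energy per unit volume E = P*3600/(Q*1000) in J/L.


Energy delivered per hour = 267 W * 3600 s = 961200 J/h
Volume treated per hour = 55.6 m^3/h * 1000 = 55600 L/h
dose = 961200 / 55600 = 17.2878 J/L

17.2878 J/L


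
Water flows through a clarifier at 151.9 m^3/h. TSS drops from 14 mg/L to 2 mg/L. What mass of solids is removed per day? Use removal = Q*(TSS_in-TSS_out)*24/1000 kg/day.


Concentration drop: TSS_in - TSS_out = 14 - 2 = 12 mg/L
Hourly solids removed = Q * dTSS = 151.9 m^3/h * 12 mg/L = 1822.8 g/h  (m^3/h * mg/L = g/h)
Daily solids removed = 1822.8 * 24 = 43747.2 g/day
Convert g to kg: 43747.2 / 1000 = 43.7472 kg/day

43.7472 kg/day


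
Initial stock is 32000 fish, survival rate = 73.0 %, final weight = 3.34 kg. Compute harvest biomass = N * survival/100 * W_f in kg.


Survivors = 32000 * 73.0/100 = 23360 fish
Harvest biomass = survivors * W_f = 23360 * 3.34 = 78022.4 kg

78022.4 kg


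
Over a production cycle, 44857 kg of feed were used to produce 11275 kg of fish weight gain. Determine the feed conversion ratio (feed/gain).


FCR = feed consumed / weight gained
FCR = 44857 kg / 11275 kg = 3.97845

3.97845


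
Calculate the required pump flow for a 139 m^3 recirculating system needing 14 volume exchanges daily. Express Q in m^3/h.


Daily recirculation volume = 139 m^3 * 14 = 1946 m^3/day
Flow rate Q = daily volume / 24 h = 1946 / 24 = 81.0833 m^3/h

81.0833 m^3/h


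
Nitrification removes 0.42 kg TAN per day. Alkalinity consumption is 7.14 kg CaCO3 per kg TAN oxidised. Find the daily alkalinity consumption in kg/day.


Alkalinity factor: 7.14 kg CaCO3 consumed per kg TAN nitrified
alk = 0.42 kg TAN * 7.14 = 2.9988 kg CaCO3/day

2.9988 kg CaCO3/day


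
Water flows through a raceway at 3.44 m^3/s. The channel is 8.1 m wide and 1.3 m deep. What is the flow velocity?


Cross-sectional area = W * d = 8.1 * 1.3 = 10.53 m^2
Velocity = Q / A = 3.44 / 10.53 = 0.326686 m/s

0.326686 m/s


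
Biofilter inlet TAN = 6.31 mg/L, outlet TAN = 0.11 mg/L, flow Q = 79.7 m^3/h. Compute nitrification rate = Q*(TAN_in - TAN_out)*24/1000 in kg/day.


Concentration drop: TAN_in - TAN_out = 6.31 - 0.11 = 6.2 mg/L
Hourly TAN removed = Q * dTAN = 79.7 m^3/h * 6.2 mg/L = 494.14 g/h  (m^3/h * mg/L = g/h)
Daily TAN removed = 494.14 * 24 = 11859.36 g/day
Convert to kg/day: 11859.36 / 1000 = 11.85936 kg/day

11.85936 kg/day


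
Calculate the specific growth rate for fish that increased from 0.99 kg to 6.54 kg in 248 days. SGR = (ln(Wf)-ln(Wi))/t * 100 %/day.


ln(W_f) = ln(6.54) = 1.8779372
ln(W_i) = ln(0.99) = -0.010050336
ln(W_f) - ln(W_i) = 1.8779372 - -0.010050336 = 1.8879875
SGR = 1.8879875 / 248 * 100 = 0.761285 %/day

0.761285 %/day


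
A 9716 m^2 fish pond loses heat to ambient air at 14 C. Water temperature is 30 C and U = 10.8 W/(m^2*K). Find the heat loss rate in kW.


Temperature difference dT = 30 - 14 = 16 K
Heat loss (W) = U * A * dT = 10.8 * 9716 * 16 = 1678924.8 W
Convert to kW: 1678924.8 / 1000 = 1678.9248 kW

1678.9248 kW


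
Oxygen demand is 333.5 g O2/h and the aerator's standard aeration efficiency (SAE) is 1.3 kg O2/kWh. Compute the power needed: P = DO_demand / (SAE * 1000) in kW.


SAE in g O2/kWh = 1.3 * 1000 = 1300 g/kWh
P = DO_demand / SAE_g = 333.5 / 1300 = 0.256538 kW

0.256538 kW


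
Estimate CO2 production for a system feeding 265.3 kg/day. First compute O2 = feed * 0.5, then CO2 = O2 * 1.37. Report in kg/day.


O2 = 265.3 * 0.5 = 132.65
CO2 = 132.65 * 1.37 = 181.7305

181.7305 kg/day


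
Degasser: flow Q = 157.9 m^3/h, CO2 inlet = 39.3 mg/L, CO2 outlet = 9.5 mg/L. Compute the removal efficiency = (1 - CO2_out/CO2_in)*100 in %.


CO2_out / CO2_in = 9.5 / 39.3 = 0.24173028
Fraction remaining = 0.24173028
efficiency = (1 - 0.24173028) * 100 = 75.827 %

75.827 %


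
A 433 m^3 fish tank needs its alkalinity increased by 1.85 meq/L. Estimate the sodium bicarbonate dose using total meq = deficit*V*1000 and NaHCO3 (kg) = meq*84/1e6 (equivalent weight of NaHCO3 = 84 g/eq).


Tank volume in L = 433 m^3 * 1000 = 433000 L
Total meq required = 1.85 meq/L * 433000 L = 801050 meq
NaHCO3 mass = 801050 meq * 84 mg/meq / 1e6 = 67.2882 kg

67.2882 kg


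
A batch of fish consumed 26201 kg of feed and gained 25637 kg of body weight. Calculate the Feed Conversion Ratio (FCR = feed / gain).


FCR = feed consumed / weight gained
FCR = 26201 kg / 25637 kg = 1.022

1.022


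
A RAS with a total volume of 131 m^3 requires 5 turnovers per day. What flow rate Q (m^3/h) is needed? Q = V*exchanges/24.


Daily recirculation volume = 131 m^3 * 5 = 655 m^3/day
Flow rate Q = daily volume / 24 h = 655 / 24 = 27.2917 m^3/h

27.2917 m^3/h


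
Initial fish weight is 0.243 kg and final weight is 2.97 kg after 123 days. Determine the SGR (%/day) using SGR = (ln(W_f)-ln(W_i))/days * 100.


ln(W_f) = ln(2.97) = 1.088562
ln(W_i) = ln(0.243) = -1.4146938
ln(W_f) - ln(W_i) = 1.088562 - -1.4146938 = 2.5032558
SGR = 2.5032558 / 123 * 100 = 2.03517 %/day

2.03517 %/day


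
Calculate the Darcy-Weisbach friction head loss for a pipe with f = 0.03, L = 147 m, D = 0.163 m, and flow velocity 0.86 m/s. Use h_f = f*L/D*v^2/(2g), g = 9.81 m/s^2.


v^2 = 0.86^2 = 0.7396 m^2/s^2
L/D = 147/0.163 = 901.84049
h_f = f*(L/D)*v^2/(2g) = 0.03 * 901.84049 * 0.7396 / 19.62 = 1.01988 m

1.01988 m


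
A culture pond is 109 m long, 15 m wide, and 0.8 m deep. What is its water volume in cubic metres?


Base area = L * W = 109 * 15 = 1635 m^2
Volume = area * depth = 1635 * 0.8 = 1308 m^3

1308 m^3


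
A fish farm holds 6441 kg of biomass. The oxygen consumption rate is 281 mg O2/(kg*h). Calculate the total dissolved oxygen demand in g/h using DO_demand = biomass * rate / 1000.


Total O2 consumption (mg/h) = 6441 kg * 281 mg/(kg*h) = 1809921 mg/h
Convert to g/h: 1809921 / 1000 = 1809.921 g/h

1809.921 g/h


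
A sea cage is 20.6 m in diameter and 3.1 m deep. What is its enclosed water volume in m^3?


r = d/2 = 20.6/2 = 10.3 m
Base area = pi*r^2 = pi*10.3^2 = 333.29156 m^2
Volume = 333.29156 * 3.1 = 1033.2 m^3

1033.2 m^3


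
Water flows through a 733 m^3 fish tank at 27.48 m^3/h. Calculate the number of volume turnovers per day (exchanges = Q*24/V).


Daily flow volume = 27.48 m^3/h * 24 h = 659.52 m^3/day
Exchanges = daily flow / tank volume = 659.52 / 733 = 0.899754 exchanges/day

0.899754 exchanges/day


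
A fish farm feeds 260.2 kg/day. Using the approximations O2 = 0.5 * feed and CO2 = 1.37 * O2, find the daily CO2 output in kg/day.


O2 = 260.2 * 0.5 = 130.1
CO2 = 130.1 * 1.37 = 178.237

178.237 kg/day


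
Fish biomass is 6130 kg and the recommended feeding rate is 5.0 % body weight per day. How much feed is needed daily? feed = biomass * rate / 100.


Feeding rate fraction = 5.0% / 100 = 0.05
Daily feed = 6130 kg * 0.05 = 306.5 kg/day

306.5 kg/day


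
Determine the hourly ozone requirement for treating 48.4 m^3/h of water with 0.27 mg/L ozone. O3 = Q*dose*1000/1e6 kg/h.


O3 demand (mg/h) = Q * dose * 1000 = 48.4 * 0.27 * 1000 = 13068 mg/h
Convert mg to kg: 13068 / 1e6 = 0.013068 kg/h

0.013068 kg/h


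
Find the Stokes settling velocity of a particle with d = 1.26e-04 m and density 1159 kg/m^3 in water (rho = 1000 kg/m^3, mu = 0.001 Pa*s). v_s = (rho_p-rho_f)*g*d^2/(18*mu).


Density difference: rho_p - rho_f = 1159 - 1000 = 159 kg/m^3
d^2 = (1.26e-04)^2 = 1.5876e-08 m^2
Numerator = (rho_p - rho_f) * g * d^2 = 159 * 9.81 * 1.5876e-08 = 2.4763226e-05
Denominator = 18 * mu = 18 * 0.001 = 0.018
v_s = 2.4763226e-05 / 0.018 = 0.00137573 m/s
Check: Re = rho_f * v_s * d / mu = 1000 * 0.00137573 * 1.26e-04 / 0.001 = 0.173 < 1, so Stokes' law applies.

0.00137573 m/s


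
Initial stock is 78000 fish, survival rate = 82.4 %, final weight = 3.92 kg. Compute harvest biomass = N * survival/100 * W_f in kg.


Survivors = 78000 * 82.4/100 = 64272 fish
Harvest biomass = survivors * W_f = 64272 * 3.92 = 251946.24 kg

251946.24 kg


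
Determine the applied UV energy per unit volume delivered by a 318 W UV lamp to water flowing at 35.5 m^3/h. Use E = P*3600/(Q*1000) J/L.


Energy delivered per hour = 318 W * 3600 s = 1144800 J/h
Volume treated per hour = 35.5 m^3/h * 1000 = 35500 L/h
dose = 1144800 / 35500 = 32.2479 J/L

32.2479 J/L


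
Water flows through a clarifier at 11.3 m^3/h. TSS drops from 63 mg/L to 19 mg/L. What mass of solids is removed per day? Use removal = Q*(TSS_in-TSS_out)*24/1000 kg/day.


Concentration drop: TSS_in - TSS_out = 63 - 19 = 44 mg/L
Hourly solids removed = Q * dTSS = 11.3 m^3/h * 44 mg/L = 497.2 g/h  (m^3/h * mg/L = g/h)
Daily solids removed = 497.2 * 24 = 11932.8 g/day
Convert g to kg: 11932.8 / 1000 = 11.9328 kg/day

11.9328 kg/day


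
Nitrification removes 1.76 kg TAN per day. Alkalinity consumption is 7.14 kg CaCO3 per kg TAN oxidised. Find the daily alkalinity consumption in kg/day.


Alkalinity factor: 7.14 kg CaCO3 consumed per kg TAN nitrified
alk = 1.76 kg TAN * 7.14 = 12.5664 kg CaCO3/day

12.5664 kg CaCO3/day


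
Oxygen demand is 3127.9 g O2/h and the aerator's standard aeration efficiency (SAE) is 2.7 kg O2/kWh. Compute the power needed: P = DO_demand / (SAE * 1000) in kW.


SAE in g O2/kWh = 2.7 * 1000 = 2700 g/kWh
P = DO_demand / SAE_g = 3127.9 / 2700 = 1.15848 kW

1.15848 kW


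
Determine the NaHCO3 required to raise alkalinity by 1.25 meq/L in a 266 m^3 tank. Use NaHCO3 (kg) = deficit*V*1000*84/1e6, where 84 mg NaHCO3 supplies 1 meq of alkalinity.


Tank volume in L = 266 m^3 * 1000 = 266000 L
Total meq required = 1.25 meq/L * 266000 L = 332500 meq
NaHCO3 mass = 332500 meq * 84 mg/meq / 1e6 = 27.93 kg

27.93 kg


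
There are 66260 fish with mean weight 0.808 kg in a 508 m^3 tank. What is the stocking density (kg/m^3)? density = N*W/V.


Total biomass = 66260 fish * 0.808 kg = 53538.08 kg
Density = total biomass / volume = 53538.08 / 508 = 105.39 kg/m^3

105.39 kg/m^3


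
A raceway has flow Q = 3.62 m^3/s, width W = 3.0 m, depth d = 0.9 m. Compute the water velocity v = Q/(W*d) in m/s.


Cross-sectional area = W * d = 3.0 * 0.9 = 2.7 m^2
Velocity = Q / A = 3.62 / 2.7 = 1.34074 m/s

1.34074 m/s


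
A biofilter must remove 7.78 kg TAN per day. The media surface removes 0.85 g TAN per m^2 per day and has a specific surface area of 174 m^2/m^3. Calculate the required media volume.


A = 7.78*1000 / 0.85 = 9152.9412 m^2
V = 9152.9412 / 174 = 52.6031

52.6031 m^3


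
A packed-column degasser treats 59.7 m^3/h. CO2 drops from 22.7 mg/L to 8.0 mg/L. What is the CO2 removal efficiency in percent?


CO2_out / CO2_in = 8.0 / 22.7 = 0.35242291
Fraction remaining = 0.35242291
efficiency = (1 - 0.35242291) * 100 = 64.7577 %

64.7577 %


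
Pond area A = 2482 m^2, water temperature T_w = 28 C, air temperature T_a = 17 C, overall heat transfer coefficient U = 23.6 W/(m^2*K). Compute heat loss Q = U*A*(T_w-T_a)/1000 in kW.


Temperature difference dT = 28 - 17 = 11 K
Heat loss (W) = U * A * dT = 23.6 * 2482 * 11 = 644327.2 W
Convert to kW: 644327.2 / 1000 = 644.3272 kW

644.3272 kW
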